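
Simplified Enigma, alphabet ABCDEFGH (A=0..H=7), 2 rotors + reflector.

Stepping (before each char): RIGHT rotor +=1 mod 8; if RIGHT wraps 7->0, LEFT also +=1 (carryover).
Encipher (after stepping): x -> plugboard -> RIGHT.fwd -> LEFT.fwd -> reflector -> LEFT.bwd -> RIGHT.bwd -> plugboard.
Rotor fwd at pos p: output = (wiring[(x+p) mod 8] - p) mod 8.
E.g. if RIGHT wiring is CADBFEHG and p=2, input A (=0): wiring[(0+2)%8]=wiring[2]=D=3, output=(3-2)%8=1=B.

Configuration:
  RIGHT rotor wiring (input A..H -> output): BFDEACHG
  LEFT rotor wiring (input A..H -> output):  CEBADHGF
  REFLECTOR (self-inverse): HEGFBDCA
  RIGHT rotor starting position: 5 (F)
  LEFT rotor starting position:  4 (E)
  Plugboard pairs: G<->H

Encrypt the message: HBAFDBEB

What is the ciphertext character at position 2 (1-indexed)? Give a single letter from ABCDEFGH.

Char 1 ('H'): step: R->6, L=4; H->plug->G->R->C->L->C->refl->G->L'->E->R'->H->plug->G
Char 2 ('B'): step: R->7, L=4; B->plug->B->R->C->L->C->refl->G->L'->E->R'->D->plug->D

D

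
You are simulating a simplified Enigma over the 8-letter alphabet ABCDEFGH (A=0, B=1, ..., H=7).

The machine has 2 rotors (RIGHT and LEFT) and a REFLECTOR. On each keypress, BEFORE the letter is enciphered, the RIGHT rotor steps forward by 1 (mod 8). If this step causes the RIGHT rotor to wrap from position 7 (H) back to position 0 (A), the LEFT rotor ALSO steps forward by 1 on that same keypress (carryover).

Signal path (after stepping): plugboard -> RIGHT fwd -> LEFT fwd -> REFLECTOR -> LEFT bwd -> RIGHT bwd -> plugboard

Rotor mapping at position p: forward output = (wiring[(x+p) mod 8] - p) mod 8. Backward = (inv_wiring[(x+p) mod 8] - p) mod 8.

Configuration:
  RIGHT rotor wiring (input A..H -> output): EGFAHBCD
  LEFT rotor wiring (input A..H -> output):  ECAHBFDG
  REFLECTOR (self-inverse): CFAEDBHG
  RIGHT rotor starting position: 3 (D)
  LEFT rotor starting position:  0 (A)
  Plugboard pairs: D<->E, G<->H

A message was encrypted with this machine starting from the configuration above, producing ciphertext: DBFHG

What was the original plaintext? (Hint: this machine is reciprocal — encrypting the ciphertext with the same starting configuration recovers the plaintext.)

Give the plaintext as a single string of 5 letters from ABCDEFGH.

Char 1 ('D'): step: R->4, L=0; D->plug->E->R->A->L->E->refl->D->L'->G->R'->C->plug->C
Char 2 ('B'): step: R->5, L=0; B->plug->B->R->F->L->F->refl->B->L'->E->R'->A->plug->A
Char 3 ('F'): step: R->6, L=0; F->plug->F->R->C->L->A->refl->C->L'->B->R'->G->plug->H
Char 4 ('H'): step: R->7, L=0; H->plug->G->R->C->L->A->refl->C->L'->B->R'->E->plug->D
Char 5 ('G'): step: R->0, L->1 (L advanced); G->plug->H->R->D->L->A->refl->C->L'->F->R'->C->plug->C

Answer: CAHDC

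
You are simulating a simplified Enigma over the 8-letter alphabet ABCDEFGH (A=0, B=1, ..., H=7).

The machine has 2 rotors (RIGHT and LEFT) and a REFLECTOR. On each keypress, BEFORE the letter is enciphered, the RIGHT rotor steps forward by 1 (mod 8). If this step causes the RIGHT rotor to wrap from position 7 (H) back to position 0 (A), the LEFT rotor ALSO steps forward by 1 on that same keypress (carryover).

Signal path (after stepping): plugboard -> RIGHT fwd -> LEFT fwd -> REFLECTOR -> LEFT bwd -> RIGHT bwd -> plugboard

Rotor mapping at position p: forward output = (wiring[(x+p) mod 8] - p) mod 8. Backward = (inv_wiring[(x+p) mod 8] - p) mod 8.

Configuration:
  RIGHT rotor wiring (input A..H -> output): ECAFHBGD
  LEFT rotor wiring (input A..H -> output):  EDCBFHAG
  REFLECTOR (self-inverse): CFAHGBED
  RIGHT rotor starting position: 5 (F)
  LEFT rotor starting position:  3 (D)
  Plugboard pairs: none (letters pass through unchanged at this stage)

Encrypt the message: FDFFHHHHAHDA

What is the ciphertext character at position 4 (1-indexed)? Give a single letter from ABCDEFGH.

Char 1 ('F'): step: R->6, L=3; F->plug->F->R->H->L->H->refl->D->L'->E->R'->D->plug->D
Char 2 ('D'): step: R->7, L=3; D->plug->D->R->B->L->C->refl->A->L'->G->R'->E->plug->E
Char 3 ('F'): step: R->0, L->4 (L advanced); F->plug->F->R->B->L->D->refl->H->L'->F->R'->D->plug->D
Char 4 ('F'): step: R->1, L=4; F->plug->F->R->F->L->H->refl->D->L'->B->R'->A->plug->A

A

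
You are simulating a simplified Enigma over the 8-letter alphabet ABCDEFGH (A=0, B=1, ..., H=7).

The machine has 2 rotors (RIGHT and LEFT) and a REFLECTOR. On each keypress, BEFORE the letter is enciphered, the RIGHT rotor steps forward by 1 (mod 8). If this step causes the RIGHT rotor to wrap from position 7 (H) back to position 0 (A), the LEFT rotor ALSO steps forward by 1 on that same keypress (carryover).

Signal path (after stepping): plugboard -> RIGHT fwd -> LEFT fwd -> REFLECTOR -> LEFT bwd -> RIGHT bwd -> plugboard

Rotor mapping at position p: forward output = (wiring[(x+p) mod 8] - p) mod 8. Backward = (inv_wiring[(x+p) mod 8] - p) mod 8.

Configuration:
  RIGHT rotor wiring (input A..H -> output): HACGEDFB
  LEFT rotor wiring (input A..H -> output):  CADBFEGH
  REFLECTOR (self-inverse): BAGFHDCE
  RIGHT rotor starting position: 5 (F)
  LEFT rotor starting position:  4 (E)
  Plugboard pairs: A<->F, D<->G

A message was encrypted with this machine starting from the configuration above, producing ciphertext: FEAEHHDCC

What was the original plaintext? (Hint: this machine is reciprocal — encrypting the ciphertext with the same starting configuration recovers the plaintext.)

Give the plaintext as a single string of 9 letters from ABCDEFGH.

Answer: BGECFBFEF

Derivation:
Char 1 ('F'): step: R->6, L=4; F->plug->A->R->H->L->F->refl->D->L'->D->R'->B->plug->B
Char 2 ('E'): step: R->7, L=4; E->plug->E->R->H->L->F->refl->D->L'->D->R'->D->plug->G
Char 3 ('A'): step: R->0, L->5 (L advanced); A->plug->F->R->D->L->F->refl->D->L'->E->R'->E->plug->E
Char 4 ('E'): step: R->1, L=5; E->plug->E->R->C->L->C->refl->G->L'->F->R'->C->plug->C
Char 5 ('H'): step: R->2, L=5; H->plug->H->R->G->L->E->refl->H->L'->A->R'->A->plug->F
Char 6 ('H'): step: R->3, L=5; H->plug->H->R->H->L->A->refl->B->L'->B->R'->B->plug->B
Char 7 ('D'): step: R->4, L=5; D->plug->G->R->G->L->E->refl->H->L'->A->R'->A->plug->F
Char 8 ('C'): step: R->5, L=5; C->plug->C->R->E->L->D->refl->F->L'->D->R'->E->plug->E
Char 9 ('C'): step: R->6, L=5; C->plug->C->R->B->L->B->refl->A->L'->H->R'->A->plug->F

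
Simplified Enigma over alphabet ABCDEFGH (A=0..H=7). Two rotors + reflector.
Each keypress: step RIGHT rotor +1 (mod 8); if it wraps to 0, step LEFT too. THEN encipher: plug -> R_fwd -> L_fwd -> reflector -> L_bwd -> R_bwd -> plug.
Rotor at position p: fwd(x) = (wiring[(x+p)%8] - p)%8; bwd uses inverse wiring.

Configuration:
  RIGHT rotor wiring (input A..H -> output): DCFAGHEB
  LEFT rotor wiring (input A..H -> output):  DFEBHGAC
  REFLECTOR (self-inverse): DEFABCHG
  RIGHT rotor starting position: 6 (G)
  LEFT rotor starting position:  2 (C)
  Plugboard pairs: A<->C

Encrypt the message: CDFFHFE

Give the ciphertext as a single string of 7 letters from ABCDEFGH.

Char 1 ('C'): step: R->7, L=2; C->plug->A->R->C->L->F->refl->C->L'->A->R'->G->plug->G
Char 2 ('D'): step: R->0, L->3 (L advanced); D->plug->D->R->A->L->G->refl->H->L'->E->R'->G->plug->G
Char 3 ('F'): step: R->1, L=3; F->plug->F->R->D->L->F->refl->C->L'->G->R'->E->plug->E
Char 4 ('F'): step: R->2, L=3; F->plug->F->R->H->L->B->refl->E->L'->B->R'->G->plug->G
Char 5 ('H'): step: R->3, L=3; H->plug->H->R->C->L->D->refl->A->L'->F->R'->A->plug->C
Char 6 ('F'): step: R->4, L=3; F->plug->F->R->G->L->C->refl->F->L'->D->R'->B->plug->B
Char 7 ('E'): step: R->5, L=3; E->plug->E->R->F->L->A->refl->D->L'->C->R'->A->plug->C

Answer: GGEGCBC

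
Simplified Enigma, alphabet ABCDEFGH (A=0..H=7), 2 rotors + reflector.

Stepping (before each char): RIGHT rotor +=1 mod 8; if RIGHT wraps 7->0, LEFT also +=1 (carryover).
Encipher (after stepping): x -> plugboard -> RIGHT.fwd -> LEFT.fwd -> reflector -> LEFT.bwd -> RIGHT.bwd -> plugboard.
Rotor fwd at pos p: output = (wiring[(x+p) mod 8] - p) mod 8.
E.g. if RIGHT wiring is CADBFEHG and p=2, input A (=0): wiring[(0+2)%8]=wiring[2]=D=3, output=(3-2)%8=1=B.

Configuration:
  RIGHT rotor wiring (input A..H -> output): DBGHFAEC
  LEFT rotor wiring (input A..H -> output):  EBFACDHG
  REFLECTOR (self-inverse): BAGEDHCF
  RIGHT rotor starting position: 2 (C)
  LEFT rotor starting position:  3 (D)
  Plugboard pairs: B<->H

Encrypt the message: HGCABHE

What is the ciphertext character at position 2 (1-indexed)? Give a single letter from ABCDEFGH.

Char 1 ('H'): step: R->3, L=3; H->plug->B->R->C->L->A->refl->B->L'->F->R'->C->plug->C
Char 2 ('G'): step: R->4, L=3; G->plug->G->R->C->L->A->refl->B->L'->F->R'->F->plug->F

F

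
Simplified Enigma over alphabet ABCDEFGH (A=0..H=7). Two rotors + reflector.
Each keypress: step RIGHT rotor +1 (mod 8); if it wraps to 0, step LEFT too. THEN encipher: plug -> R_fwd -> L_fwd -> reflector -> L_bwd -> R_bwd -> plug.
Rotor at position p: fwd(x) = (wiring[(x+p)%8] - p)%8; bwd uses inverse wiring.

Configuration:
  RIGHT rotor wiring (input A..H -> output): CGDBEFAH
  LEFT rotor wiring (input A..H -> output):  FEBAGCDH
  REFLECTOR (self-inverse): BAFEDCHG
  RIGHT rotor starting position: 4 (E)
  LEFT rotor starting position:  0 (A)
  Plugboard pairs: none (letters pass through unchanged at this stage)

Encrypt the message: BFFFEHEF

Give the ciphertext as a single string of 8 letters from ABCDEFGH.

Char 1 ('B'): step: R->5, L=0; B->plug->B->R->D->L->A->refl->B->L'->C->R'->C->plug->C
Char 2 ('F'): step: R->6, L=0; F->plug->F->R->D->L->A->refl->B->L'->C->R'->A->plug->A
Char 3 ('F'): step: R->7, L=0; F->plug->F->R->F->L->C->refl->F->L'->A->R'->A->plug->A
Char 4 ('F'): step: R->0, L->1 (L advanced); F->plug->F->R->F->L->C->refl->F->L'->D->R'->C->plug->C
Char 5 ('E'): step: R->1, L=1; E->plug->E->R->E->L->B->refl->A->L'->B->R'->H->plug->H
Char 6 ('H'): step: R->2, L=1; H->plug->H->R->E->L->B->refl->A->L'->B->R'->A->plug->A
Char 7 ('E'): step: R->3, L=1; E->plug->E->R->E->L->B->refl->A->L'->B->R'->B->plug->B
Char 8 ('F'): step: R->4, L=1; F->plug->F->R->C->L->H->refl->G->L'->G->R'->E->plug->E

Answer: CAACHABE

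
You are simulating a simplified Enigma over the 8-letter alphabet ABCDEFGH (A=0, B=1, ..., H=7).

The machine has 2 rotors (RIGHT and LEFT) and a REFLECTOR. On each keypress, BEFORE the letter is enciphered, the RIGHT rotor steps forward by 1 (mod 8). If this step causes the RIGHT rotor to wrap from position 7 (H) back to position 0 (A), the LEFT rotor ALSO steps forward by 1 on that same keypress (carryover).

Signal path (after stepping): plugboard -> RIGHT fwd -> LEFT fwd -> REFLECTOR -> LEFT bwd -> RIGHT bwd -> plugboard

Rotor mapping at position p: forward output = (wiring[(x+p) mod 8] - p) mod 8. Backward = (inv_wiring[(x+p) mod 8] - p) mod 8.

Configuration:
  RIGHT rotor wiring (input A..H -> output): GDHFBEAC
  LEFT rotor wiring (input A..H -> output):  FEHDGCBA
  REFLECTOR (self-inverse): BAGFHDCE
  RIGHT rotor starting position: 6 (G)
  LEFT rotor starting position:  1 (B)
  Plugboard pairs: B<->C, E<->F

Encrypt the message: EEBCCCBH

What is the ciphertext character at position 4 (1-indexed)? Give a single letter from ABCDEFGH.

Char 1 ('E'): step: R->7, L=1; E->plug->F->R->C->L->C->refl->G->L'->B->R'->H->plug->H
Char 2 ('E'): step: R->0, L->2 (L advanced); E->plug->F->R->E->L->H->refl->E->L'->C->R'->H->plug->H
Char 3 ('B'): step: R->1, L=2; B->plug->C->R->E->L->H->refl->E->L'->C->R'->A->plug->A
Char 4 ('C'): step: R->2, L=2; C->plug->B->R->D->L->A->refl->B->L'->B->R'->H->plug->H

H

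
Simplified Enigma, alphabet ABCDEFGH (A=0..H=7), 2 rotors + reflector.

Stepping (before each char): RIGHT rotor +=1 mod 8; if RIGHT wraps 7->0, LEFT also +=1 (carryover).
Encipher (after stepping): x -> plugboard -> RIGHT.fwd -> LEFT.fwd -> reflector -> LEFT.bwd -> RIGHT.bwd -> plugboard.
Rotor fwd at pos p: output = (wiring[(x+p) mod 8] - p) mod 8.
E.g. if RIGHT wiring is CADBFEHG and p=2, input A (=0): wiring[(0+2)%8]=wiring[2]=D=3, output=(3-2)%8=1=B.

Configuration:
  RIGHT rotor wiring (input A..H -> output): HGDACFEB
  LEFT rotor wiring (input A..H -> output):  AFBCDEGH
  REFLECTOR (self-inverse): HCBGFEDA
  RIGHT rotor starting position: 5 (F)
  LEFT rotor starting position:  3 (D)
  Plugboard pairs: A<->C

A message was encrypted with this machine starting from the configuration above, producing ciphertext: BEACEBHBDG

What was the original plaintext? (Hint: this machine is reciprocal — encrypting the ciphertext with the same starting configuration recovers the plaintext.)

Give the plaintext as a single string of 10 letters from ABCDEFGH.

Char 1 ('B'): step: R->6, L=3; B->plug->B->R->D->L->D->refl->G->L'->H->R'->H->plug->H
Char 2 ('E'): step: R->7, L=3; E->plug->E->R->B->L->A->refl->H->L'->A->R'->B->plug->B
Char 3 ('A'): step: R->0, L->4 (L advanced); A->plug->C->R->D->L->D->refl->G->L'->H->R'->A->plug->C
Char 4 ('C'): step: R->1, L=4; C->plug->A->R->F->L->B->refl->C->L'->C->R'->B->plug->B
Char 5 ('E'): step: R->2, L=4; E->plug->E->R->C->L->C->refl->B->L'->F->R'->G->plug->G
Char 6 ('B'): step: R->3, L=4; B->plug->B->R->H->L->G->refl->D->L'->D->R'->G->plug->G
Char 7 ('H'): step: R->4, L=4; H->plug->H->R->E->L->E->refl->F->L'->G->R'->A->plug->C
Char 8 ('B'): step: R->5, L=4; B->plug->B->R->H->L->G->refl->D->L'->D->R'->G->plug->G
Char 9 ('D'): step: R->6, L=4; D->plug->D->R->A->L->H->refl->A->L'->B->R'->C->plug->A
Char 10 ('G'): step: R->7, L=4; G->plug->G->R->G->L->F->refl->E->L'->E->R'->D->plug->D

Answer: HBCBGGCGAD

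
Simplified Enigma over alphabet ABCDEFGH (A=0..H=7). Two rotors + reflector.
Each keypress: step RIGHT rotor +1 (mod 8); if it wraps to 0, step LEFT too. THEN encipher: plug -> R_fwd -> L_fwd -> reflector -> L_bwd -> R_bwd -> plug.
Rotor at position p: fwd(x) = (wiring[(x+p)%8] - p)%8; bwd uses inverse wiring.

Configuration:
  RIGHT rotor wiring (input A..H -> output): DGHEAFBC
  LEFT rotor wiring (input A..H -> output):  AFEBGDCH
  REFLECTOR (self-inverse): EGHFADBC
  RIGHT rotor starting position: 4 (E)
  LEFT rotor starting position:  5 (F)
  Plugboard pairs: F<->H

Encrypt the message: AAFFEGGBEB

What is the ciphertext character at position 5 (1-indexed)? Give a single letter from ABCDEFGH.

Char 1 ('A'): step: R->5, L=5; A->plug->A->R->A->L->G->refl->B->L'->H->R'->G->plug->G
Char 2 ('A'): step: R->6, L=5; A->plug->A->R->D->L->D->refl->F->L'->B->R'->E->plug->E
Char 3 ('F'): step: R->7, L=5; F->plug->H->R->C->L->C->refl->H->L'->F->R'->E->plug->E
Char 4 ('F'): step: R->0, L->6 (L advanced); F->plug->H->R->C->L->C->refl->H->L'->D->R'->A->plug->A
Char 5 ('E'): step: R->1, L=6; E->plug->E->R->E->L->G->refl->B->L'->B->R'->G->plug->G

G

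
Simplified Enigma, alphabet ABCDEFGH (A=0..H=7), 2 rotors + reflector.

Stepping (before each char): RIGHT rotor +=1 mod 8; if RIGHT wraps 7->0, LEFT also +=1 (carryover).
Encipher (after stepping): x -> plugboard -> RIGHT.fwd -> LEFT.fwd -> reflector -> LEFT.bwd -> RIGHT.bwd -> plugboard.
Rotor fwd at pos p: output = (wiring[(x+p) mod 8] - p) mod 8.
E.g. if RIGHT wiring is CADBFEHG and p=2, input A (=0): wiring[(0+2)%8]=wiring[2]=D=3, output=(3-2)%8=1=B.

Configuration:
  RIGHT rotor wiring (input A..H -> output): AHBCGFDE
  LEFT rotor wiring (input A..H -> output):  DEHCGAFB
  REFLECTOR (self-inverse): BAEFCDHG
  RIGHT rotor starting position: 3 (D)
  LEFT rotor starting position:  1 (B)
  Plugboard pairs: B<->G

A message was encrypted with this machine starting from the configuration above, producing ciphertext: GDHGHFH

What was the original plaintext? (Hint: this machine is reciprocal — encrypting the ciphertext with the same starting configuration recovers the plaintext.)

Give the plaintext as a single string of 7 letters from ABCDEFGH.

Answer: EAAHAHD

Derivation:
Char 1 ('G'): step: R->4, L=1; G->plug->B->R->B->L->G->refl->H->L'->E->R'->E->plug->E
Char 2 ('D'): step: R->5, L=1; D->plug->D->R->D->L->F->refl->D->L'->A->R'->A->plug->A
Char 3 ('H'): step: R->6, L=1; H->plug->H->R->H->L->C->refl->E->L'->F->R'->A->plug->A
Char 4 ('G'): step: R->7, L=1; G->plug->B->R->B->L->G->refl->H->L'->E->R'->H->plug->H
Char 5 ('H'): step: R->0, L->2 (L advanced); H->plug->H->R->E->L->D->refl->F->L'->A->R'->A->plug->A
Char 6 ('F'): step: R->1, L=2; F->plug->F->R->C->L->E->refl->C->L'->H->R'->H->plug->H
Char 7 ('H'): step: R->2, L=2; H->plug->H->R->F->L->H->refl->G->L'->D->R'->D->plug->D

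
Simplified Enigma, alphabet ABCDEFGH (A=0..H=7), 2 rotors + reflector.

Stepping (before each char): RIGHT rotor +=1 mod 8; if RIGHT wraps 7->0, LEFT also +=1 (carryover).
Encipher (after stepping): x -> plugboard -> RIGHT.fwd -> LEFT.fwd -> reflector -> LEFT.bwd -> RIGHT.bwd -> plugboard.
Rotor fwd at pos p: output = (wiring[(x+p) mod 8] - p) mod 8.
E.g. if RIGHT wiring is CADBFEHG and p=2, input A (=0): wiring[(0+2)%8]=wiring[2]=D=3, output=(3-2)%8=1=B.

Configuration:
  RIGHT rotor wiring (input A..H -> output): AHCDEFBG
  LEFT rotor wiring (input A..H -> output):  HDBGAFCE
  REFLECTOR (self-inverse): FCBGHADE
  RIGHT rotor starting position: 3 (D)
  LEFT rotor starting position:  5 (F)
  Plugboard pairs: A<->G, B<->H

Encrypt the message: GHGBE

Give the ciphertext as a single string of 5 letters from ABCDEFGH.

Answer: HBAFA

Derivation:
Char 1 ('G'): step: R->4, L=5; G->plug->A->R->A->L->A->refl->F->L'->B->R'->B->plug->H
Char 2 ('H'): step: R->5, L=5; H->plug->B->R->E->L->G->refl->D->L'->H->R'->H->plug->B
Char 3 ('G'): step: R->6, L=5; G->plug->A->R->D->L->C->refl->B->L'->G->R'->G->plug->A
Char 4 ('B'): step: R->7, L=5; B->plug->H->R->C->L->H->refl->E->L'->F->R'->F->plug->F
Char 5 ('E'): step: R->0, L->6 (L advanced); E->plug->E->R->E->L->D->refl->G->L'->B->R'->G->plug->A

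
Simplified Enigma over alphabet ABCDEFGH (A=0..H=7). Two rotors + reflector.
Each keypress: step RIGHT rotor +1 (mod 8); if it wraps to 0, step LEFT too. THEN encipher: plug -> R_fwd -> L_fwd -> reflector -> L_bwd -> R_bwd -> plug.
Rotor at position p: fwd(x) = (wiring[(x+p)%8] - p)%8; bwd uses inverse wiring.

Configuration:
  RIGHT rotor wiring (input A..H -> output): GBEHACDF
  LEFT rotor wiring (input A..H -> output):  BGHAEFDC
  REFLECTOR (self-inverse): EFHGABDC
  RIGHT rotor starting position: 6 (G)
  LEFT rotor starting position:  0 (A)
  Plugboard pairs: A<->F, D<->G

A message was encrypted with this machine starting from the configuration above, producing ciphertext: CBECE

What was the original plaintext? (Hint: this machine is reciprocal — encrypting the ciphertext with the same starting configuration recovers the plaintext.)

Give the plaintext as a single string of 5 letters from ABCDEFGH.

Answer: BDBGB

Derivation:
Char 1 ('C'): step: R->7, L=0; C->plug->C->R->C->L->H->refl->C->L'->H->R'->B->plug->B
Char 2 ('B'): step: R->0, L->1 (L advanced); B->plug->B->R->B->L->G->refl->D->L'->D->R'->G->plug->D
Char 3 ('E'): step: R->1, L=1; E->plug->E->R->B->L->G->refl->D->L'->D->R'->B->plug->B
Char 4 ('C'): step: R->2, L=1; C->plug->C->R->G->L->B->refl->F->L'->A->R'->D->plug->G
Char 5 ('E'): step: R->3, L=1; E->plug->E->R->C->L->H->refl->C->L'->F->R'->B->plug->B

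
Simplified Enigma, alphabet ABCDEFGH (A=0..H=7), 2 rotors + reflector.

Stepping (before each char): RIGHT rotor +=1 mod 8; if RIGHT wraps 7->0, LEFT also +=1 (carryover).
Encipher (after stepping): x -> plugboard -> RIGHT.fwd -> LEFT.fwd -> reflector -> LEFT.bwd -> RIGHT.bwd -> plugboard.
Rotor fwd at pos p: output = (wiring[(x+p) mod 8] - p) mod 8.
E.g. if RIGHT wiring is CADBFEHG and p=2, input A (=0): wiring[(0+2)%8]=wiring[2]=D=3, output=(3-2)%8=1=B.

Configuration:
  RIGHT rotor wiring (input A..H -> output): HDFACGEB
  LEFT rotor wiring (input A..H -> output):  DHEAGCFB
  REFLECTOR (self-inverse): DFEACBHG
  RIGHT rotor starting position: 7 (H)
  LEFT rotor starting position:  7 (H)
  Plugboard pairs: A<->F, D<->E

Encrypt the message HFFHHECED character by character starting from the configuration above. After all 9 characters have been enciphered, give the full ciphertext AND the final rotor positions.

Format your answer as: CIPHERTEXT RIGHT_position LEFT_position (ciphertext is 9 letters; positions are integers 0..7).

Char 1 ('H'): step: R->0, L->0 (L advanced); H->plug->H->R->B->L->H->refl->G->L'->E->R'->G->plug->G
Char 2 ('F'): step: R->1, L=0; F->plug->A->R->C->L->E->refl->C->L'->F->R'->E->plug->D
Char 3 ('F'): step: R->2, L=0; F->plug->A->R->D->L->A->refl->D->L'->A->R'->C->plug->C
Char 4 ('H'): step: R->3, L=0; H->plug->H->R->C->L->E->refl->C->L'->F->R'->A->plug->F
Char 5 ('H'): step: R->4, L=0; H->plug->H->R->E->L->G->refl->H->L'->B->R'->G->plug->G
Char 6 ('E'): step: R->5, L=0; E->plug->D->R->C->L->E->refl->C->L'->F->R'->H->plug->H
Char 7 ('C'): step: R->6, L=0; C->plug->C->R->B->L->H->refl->G->L'->E->R'->G->plug->G
Char 8 ('E'): step: R->7, L=0; E->plug->D->R->G->L->F->refl->B->L'->H->R'->G->plug->G
Char 9 ('D'): step: R->0, L->1 (L advanced); D->plug->E->R->C->L->H->refl->G->L'->A->R'->D->plug->E
Final: ciphertext=GDCFGHGGE, RIGHT=0, LEFT=1

Answer: GDCFGHGGE 0 1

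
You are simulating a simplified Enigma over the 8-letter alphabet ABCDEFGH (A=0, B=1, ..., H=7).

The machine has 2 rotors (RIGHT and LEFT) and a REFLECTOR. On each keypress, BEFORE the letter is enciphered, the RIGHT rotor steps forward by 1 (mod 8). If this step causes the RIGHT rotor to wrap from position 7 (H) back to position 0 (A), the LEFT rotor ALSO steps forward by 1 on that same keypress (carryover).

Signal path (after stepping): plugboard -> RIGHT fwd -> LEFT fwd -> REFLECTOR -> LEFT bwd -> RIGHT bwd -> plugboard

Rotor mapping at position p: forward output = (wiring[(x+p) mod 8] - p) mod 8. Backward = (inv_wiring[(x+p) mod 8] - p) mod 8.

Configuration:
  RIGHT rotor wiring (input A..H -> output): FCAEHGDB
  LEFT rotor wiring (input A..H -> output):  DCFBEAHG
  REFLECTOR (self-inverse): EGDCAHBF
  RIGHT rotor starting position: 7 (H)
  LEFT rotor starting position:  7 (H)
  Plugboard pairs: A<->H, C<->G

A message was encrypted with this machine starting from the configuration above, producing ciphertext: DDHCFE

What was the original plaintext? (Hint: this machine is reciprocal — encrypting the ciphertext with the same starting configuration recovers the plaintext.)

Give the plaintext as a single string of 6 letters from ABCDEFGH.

Char 1 ('D'): step: R->0, L->0 (L advanced); D->plug->D->R->E->L->E->refl->A->L'->F->R'->A->plug->H
Char 2 ('D'): step: R->1, L=0; D->plug->D->R->G->L->H->refl->F->L'->C->R'->F->plug->F
Char 3 ('H'): step: R->2, L=0; H->plug->A->R->G->L->H->refl->F->L'->C->R'->B->plug->B
Char 4 ('C'): step: R->3, L=0; C->plug->G->R->H->L->G->refl->B->L'->D->R'->C->plug->G
Char 5 ('F'): step: R->4, L=0; F->plug->F->R->G->L->H->refl->F->L'->C->R'->B->plug->B
Char 6 ('E'): step: R->5, L=0; E->plug->E->R->F->L->A->refl->E->L'->E->R'->C->plug->G

Answer: HFBGBG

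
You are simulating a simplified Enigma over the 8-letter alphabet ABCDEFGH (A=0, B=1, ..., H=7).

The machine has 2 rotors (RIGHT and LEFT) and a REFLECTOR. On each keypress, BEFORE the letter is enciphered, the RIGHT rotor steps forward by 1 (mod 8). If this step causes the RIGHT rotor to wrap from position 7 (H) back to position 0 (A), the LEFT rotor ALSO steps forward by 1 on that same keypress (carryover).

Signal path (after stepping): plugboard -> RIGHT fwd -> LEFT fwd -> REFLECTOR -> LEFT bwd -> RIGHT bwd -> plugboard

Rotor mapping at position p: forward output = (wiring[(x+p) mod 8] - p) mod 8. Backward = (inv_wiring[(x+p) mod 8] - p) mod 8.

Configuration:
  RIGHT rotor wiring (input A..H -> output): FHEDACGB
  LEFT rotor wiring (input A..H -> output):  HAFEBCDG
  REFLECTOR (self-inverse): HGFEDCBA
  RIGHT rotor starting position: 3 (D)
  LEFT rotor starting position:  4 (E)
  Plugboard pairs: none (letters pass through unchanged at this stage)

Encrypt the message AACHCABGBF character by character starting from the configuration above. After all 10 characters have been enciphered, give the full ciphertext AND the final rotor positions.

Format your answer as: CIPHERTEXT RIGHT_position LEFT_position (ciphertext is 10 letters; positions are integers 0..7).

Char 1 ('A'): step: R->4, L=4; A->plug->A->R->E->L->D->refl->E->L'->F->R'->D->plug->D
Char 2 ('A'): step: R->5, L=4; A->plug->A->R->F->L->E->refl->D->L'->E->R'->C->plug->C
Char 3 ('C'): step: R->6, L=4; C->plug->C->R->H->L->A->refl->H->L'->C->R'->G->plug->G
Char 4 ('H'): step: R->7, L=4; H->plug->H->R->H->L->A->refl->H->L'->C->R'->A->plug->A
Char 5 ('C'): step: R->0, L->5 (L advanced); C->plug->C->R->E->L->D->refl->E->L'->H->R'->B->plug->B
Char 6 ('A'): step: R->1, L=5; A->plug->A->R->G->L->H->refl->A->L'->F->R'->F->plug->F
Char 7 ('B'): step: R->2, L=5; B->plug->B->R->B->L->G->refl->B->L'->C->R'->A->plug->A
Char 8 ('G'): step: R->3, L=5; G->plug->G->R->E->L->D->refl->E->L'->H->R'->C->plug->C
Char 9 ('B'): step: R->4, L=5; B->plug->B->R->G->L->H->refl->A->L'->F->R'->D->plug->D
Char 10 ('F'): step: R->5, L=5; F->plug->F->R->H->L->E->refl->D->L'->E->R'->C->plug->C
Final: ciphertext=DCGABFACDC, RIGHT=5, LEFT=5

Answer: DCGABFACDC 5 5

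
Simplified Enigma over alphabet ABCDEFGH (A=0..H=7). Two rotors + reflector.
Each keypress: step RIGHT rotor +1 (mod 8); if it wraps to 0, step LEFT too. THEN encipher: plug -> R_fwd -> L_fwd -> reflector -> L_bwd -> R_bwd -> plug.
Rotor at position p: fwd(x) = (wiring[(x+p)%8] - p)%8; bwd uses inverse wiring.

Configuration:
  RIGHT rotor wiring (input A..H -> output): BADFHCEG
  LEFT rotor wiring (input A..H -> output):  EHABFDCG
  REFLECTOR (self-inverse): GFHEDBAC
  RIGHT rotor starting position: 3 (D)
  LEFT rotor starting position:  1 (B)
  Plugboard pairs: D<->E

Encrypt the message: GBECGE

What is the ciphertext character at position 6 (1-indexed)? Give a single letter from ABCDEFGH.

Char 1 ('G'): step: R->4, L=1; G->plug->G->R->H->L->D->refl->E->L'->D->R'->A->plug->A
Char 2 ('B'): step: R->5, L=1; B->plug->B->R->H->L->D->refl->E->L'->D->R'->E->plug->D
Char 3 ('E'): step: R->6, L=1; E->plug->D->R->C->L->A->refl->G->L'->A->R'->B->plug->B
Char 4 ('C'): step: R->7, L=1; C->plug->C->R->B->L->H->refl->C->L'->E->R'->D->plug->E
Char 5 ('G'): step: R->0, L->2 (L advanced); G->plug->G->R->E->L->A->refl->G->L'->A->R'->B->plug->B
Char 6 ('E'): step: R->1, L=2; E->plug->D->R->G->L->C->refl->H->L'->B->R'->E->plug->D

D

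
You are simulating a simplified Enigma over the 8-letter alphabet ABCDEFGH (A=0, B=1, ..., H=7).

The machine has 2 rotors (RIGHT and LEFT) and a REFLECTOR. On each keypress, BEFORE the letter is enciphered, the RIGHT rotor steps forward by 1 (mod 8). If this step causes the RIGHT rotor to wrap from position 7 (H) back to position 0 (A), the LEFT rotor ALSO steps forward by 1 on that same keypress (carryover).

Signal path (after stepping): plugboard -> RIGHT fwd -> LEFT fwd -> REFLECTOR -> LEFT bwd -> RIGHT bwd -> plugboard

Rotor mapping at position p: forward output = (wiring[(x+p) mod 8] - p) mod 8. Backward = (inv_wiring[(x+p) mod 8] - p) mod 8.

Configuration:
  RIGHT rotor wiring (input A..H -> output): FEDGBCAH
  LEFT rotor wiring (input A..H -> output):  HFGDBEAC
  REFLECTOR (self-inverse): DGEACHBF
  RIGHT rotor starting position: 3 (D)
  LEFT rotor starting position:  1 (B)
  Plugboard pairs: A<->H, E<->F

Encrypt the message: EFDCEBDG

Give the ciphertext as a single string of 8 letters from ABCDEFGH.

Char 1 ('E'): step: R->4, L=1; E->plug->F->R->A->L->E->refl->C->L'->C->R'->H->plug->A
Char 2 ('F'): step: R->5, L=1; F->plug->E->R->H->L->G->refl->B->L'->G->R'->F->plug->E
Char 3 ('D'): step: R->6, L=1; D->plug->D->R->G->L->B->refl->G->L'->H->R'->C->plug->C
Char 4 ('C'): step: R->7, L=1; C->plug->C->R->F->L->H->refl->F->L'->B->R'->H->plug->A
Char 5 ('E'): step: R->0, L->2 (L advanced); E->plug->F->R->C->L->H->refl->F->L'->G->R'->D->plug->D
Char 6 ('B'): step: R->1, L=2; B->plug->B->R->C->L->H->refl->F->L'->G->R'->G->plug->G
Char 7 ('D'): step: R->2, L=2; D->plug->D->R->A->L->E->refl->C->L'->D->R'->G->plug->G
Char 8 ('G'): step: R->3, L=2; G->plug->G->R->B->L->B->refl->G->L'->E->R'->E->plug->F

Answer: AECADGGF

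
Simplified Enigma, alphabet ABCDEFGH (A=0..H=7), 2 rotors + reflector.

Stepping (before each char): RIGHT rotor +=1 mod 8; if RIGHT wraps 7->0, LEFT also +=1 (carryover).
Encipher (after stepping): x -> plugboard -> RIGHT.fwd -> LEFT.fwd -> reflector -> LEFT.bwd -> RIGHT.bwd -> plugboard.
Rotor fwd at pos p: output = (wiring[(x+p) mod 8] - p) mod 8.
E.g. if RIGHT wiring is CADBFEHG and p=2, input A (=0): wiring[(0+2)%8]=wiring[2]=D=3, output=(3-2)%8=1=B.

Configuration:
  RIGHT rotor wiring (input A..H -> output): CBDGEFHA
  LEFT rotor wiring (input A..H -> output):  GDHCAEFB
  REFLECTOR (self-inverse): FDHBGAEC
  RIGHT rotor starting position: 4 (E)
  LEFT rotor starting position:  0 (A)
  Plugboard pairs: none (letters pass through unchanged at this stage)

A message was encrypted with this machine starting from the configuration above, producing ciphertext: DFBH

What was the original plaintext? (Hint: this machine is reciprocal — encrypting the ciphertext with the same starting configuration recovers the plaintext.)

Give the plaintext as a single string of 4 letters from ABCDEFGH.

Char 1 ('D'): step: R->5, L=0; D->plug->D->R->F->L->E->refl->G->L'->A->R'->A->plug->A
Char 2 ('F'): step: R->6, L=0; F->plug->F->R->A->L->G->refl->E->L'->F->R'->E->plug->E
Char 3 ('B'): step: R->7, L=0; B->plug->B->R->D->L->C->refl->H->L'->C->R'->C->plug->C
Char 4 ('H'): step: R->0, L->1 (L advanced); H->plug->H->R->A->L->C->refl->H->L'->D->R'->C->plug->C

Answer: AECC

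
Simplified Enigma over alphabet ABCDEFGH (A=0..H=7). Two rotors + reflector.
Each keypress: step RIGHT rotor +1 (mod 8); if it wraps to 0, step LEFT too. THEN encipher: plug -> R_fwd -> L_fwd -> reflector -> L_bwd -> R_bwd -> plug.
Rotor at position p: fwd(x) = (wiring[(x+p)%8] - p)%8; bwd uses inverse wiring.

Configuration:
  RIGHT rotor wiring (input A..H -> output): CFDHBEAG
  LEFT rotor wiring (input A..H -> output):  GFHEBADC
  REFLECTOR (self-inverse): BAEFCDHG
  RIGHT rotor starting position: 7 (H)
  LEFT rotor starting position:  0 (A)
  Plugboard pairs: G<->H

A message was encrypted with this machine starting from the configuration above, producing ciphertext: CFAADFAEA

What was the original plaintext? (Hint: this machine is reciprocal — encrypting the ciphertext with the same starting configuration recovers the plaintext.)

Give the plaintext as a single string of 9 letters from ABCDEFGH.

Answer: GBFCHBDHC

Derivation:
Char 1 ('C'): step: R->0, L->1 (L advanced); C->plug->C->R->D->L->A->refl->B->L'->G->R'->H->plug->G
Char 2 ('F'): step: R->1, L=1; F->plug->F->R->H->L->F->refl->D->L'->C->R'->B->plug->B
Char 3 ('A'): step: R->2, L=1; A->plug->A->R->B->L->G->refl->H->L'->E->R'->F->plug->F
Char 4 ('A'): step: R->3, L=1; A->plug->A->R->E->L->H->refl->G->L'->B->R'->C->plug->C
Char 5 ('D'): step: R->4, L=1; D->plug->D->R->C->L->D->refl->F->L'->H->R'->G->plug->H
Char 6 ('F'): step: R->5, L=1; F->plug->F->R->G->L->B->refl->A->L'->D->R'->B->plug->B
Char 7 ('A'): step: R->6, L=1; A->plug->A->R->C->L->D->refl->F->L'->H->R'->D->plug->D
Char 8 ('E'): step: R->7, L=1; E->plug->E->R->A->L->E->refl->C->L'->F->R'->G->plug->H
Char 9 ('A'): step: R->0, L->2 (L advanced); A->plug->A->R->C->L->H->refl->G->L'->D->R'->C->plug->C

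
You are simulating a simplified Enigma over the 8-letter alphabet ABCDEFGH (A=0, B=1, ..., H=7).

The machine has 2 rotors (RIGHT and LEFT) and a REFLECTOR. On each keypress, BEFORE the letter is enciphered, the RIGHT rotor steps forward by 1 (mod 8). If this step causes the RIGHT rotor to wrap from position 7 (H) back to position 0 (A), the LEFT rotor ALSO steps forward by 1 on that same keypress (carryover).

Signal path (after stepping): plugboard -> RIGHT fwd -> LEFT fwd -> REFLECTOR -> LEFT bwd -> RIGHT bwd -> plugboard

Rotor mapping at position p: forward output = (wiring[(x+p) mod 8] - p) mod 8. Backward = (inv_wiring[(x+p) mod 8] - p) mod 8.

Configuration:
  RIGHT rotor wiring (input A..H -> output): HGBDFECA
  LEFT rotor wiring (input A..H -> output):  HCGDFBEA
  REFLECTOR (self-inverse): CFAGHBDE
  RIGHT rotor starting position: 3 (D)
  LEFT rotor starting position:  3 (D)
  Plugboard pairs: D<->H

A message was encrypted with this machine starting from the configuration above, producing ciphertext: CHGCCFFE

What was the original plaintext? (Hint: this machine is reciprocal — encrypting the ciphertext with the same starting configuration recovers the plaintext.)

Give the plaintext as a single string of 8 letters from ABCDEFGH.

Answer: GABHDBHF

Derivation:
Char 1 ('C'): step: R->4, L=3; C->plug->C->R->G->L->H->refl->E->L'->F->R'->G->plug->G
Char 2 ('H'): step: R->5, L=3; H->plug->D->R->C->L->G->refl->D->L'->H->R'->A->plug->A
Char 3 ('G'): step: R->6, L=3; G->plug->G->R->H->L->D->refl->G->L'->C->R'->B->plug->B
Char 4 ('C'): step: R->7, L=3; C->plug->C->R->H->L->D->refl->G->L'->C->R'->D->plug->H
Char 5 ('C'): step: R->0, L->4 (L advanced); C->plug->C->R->B->L->F->refl->B->L'->A->R'->H->plug->D
Char 6 ('F'): step: R->1, L=4; F->plug->F->R->B->L->F->refl->B->L'->A->R'->B->plug->B
Char 7 ('F'): step: R->2, L=4; F->plug->F->R->G->L->C->refl->A->L'->C->R'->D->plug->H
Char 8 ('E'): step: R->3, L=4; E->plug->E->R->F->L->G->refl->D->L'->E->R'->F->plug->F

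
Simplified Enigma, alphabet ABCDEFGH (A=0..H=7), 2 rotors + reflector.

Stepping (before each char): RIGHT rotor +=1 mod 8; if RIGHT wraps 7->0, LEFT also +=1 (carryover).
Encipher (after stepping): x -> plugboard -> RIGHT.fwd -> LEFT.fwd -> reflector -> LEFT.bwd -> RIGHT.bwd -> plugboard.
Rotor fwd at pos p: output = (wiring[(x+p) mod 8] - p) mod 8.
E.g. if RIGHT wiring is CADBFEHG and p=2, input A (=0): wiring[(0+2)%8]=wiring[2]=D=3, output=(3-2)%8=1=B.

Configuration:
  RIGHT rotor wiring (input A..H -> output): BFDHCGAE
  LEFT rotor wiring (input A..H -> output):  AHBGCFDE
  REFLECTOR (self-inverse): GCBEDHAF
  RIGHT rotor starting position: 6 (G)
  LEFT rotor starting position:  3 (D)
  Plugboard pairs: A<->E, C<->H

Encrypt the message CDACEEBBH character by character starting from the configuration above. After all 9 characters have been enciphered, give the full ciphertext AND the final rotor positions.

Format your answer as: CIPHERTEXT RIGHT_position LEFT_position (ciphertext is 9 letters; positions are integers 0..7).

Answer: EEEHDBAEB 7 4

Derivation:
Char 1 ('C'): step: R->7, L=3; C->plug->H->R->B->L->H->refl->F->L'->F->R'->A->plug->E
Char 2 ('D'): step: R->0, L->4 (L advanced); D->plug->D->R->H->L->C->refl->B->L'->B->R'->A->plug->E
Char 3 ('A'): step: R->1, L=4; A->plug->E->R->F->L->D->refl->E->L'->E->R'->A->plug->E
Char 4 ('C'): step: R->2, L=4; C->plug->H->R->D->L->A->refl->G->L'->A->R'->C->plug->H
Char 5 ('E'): step: R->3, L=4; E->plug->A->R->E->L->E->refl->D->L'->F->R'->D->plug->D
Char 6 ('E'): step: R->4, L=4; E->plug->A->R->G->L->F->refl->H->L'->C->R'->B->plug->B
Char 7 ('B'): step: R->5, L=4; B->plug->B->R->D->L->A->refl->G->L'->A->R'->E->plug->A
Char 8 ('B'): step: R->6, L=4; B->plug->B->R->G->L->F->refl->H->L'->C->R'->A->plug->E
Char 9 ('H'): step: R->7, L=4; H->plug->C->R->G->L->F->refl->H->L'->C->R'->B->plug->B
Final: ciphertext=EEEHDBAEB, RIGHT=7, LEFT=4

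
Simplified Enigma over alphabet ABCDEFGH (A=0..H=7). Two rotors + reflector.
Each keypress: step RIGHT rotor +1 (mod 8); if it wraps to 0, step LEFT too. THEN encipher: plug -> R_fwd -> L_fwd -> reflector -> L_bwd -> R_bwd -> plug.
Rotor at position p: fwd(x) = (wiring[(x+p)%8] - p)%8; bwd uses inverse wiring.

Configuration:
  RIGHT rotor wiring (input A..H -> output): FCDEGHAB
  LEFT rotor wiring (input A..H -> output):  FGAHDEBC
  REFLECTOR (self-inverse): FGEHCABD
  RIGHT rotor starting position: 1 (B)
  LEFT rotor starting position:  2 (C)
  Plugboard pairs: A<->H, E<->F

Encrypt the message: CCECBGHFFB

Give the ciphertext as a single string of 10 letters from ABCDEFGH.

Answer: FFCECHGACE

Derivation:
Char 1 ('C'): step: R->2, L=2; C->plug->C->R->E->L->H->refl->D->L'->G->R'->E->plug->F
Char 2 ('C'): step: R->3, L=2; C->plug->C->R->E->L->H->refl->D->L'->G->R'->E->plug->F
Char 3 ('E'): step: R->4, L=2; E->plug->F->R->G->L->D->refl->H->L'->E->R'->C->plug->C
Char 4 ('C'): step: R->5, L=2; C->plug->C->R->E->L->H->refl->D->L'->G->R'->F->plug->E
Char 5 ('B'): step: R->6, L=2; B->plug->B->R->D->L->C->refl->E->L'->H->R'->C->plug->C
Char 6 ('G'): step: R->7, L=2; G->plug->G->R->A->L->G->refl->B->L'->C->R'->A->plug->H
Char 7 ('H'): step: R->0, L->3 (L advanced); H->plug->A->R->F->L->C->refl->E->L'->A->R'->G->plug->G
Char 8 ('F'): step: R->1, L=3; F->plug->E->R->G->L->D->refl->H->L'->E->R'->H->plug->A
Char 9 ('F'): step: R->2, L=3; F->plug->E->R->G->L->D->refl->H->L'->E->R'->C->plug->C
Char 10 ('B'): step: R->3, L=3; B->plug->B->R->D->L->G->refl->B->L'->C->R'->F->plug->E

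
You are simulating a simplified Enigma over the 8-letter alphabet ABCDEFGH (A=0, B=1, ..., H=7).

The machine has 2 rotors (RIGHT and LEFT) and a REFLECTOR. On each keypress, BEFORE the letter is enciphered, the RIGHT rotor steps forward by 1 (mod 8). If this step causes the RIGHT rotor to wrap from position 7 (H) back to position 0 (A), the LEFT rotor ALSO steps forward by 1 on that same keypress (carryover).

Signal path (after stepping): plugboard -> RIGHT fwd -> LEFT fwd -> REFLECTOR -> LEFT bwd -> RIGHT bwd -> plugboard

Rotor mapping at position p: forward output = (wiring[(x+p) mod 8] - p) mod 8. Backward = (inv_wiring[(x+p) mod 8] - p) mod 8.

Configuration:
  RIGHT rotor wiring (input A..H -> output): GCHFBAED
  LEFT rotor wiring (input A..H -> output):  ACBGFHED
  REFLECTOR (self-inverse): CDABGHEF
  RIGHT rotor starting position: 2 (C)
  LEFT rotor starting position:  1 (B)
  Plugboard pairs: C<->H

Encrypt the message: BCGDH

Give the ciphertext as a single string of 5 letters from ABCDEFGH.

Char 1 ('B'): step: R->3, L=1; B->plug->B->R->G->L->C->refl->A->L'->B->R'->D->plug->D
Char 2 ('C'): step: R->4, L=1; C->plug->H->R->B->L->A->refl->C->L'->G->R'->F->plug->F
Char 3 ('G'): step: R->5, L=1; G->plug->G->R->A->L->B->refl->D->L'->F->R'->E->plug->E
Char 4 ('D'): step: R->6, L=1; D->plug->D->R->E->L->G->refl->E->L'->D->R'->G->plug->G
Char 5 ('H'): step: R->7, L=1; H->plug->C->R->D->L->E->refl->G->L'->E->R'->A->plug->A

Answer: DFEGA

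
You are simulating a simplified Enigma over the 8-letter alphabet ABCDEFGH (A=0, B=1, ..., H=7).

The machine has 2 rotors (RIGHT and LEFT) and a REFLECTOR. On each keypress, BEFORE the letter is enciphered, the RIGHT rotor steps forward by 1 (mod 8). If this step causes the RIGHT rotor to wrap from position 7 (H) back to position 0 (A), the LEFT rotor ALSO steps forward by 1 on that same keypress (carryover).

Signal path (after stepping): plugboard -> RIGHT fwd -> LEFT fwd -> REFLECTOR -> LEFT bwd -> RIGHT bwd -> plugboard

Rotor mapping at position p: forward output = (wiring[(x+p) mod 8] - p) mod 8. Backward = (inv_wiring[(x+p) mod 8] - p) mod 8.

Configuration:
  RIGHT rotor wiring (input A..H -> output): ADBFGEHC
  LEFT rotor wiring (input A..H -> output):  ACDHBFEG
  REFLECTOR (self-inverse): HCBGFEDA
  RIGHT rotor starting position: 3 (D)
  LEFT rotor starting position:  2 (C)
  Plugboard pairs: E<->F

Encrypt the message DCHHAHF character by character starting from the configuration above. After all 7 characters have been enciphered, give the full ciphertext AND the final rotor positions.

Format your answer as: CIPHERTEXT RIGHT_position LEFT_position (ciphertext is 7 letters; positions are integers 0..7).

Char 1 ('D'): step: R->4, L=2; D->plug->D->R->G->L->G->refl->D->L'->D->R'->C->plug->C
Char 2 ('C'): step: R->5, L=2; C->plug->C->R->F->L->E->refl->F->L'->B->R'->H->plug->H
Char 3 ('H'): step: R->6, L=2; H->plug->H->R->G->L->G->refl->D->L'->D->R'->E->plug->F
Char 4 ('H'): step: R->7, L=2; H->plug->H->R->A->L->B->refl->C->L'->E->R'->C->plug->C
Char 5 ('A'): step: R->0, L->3 (L advanced); A->plug->A->R->A->L->E->refl->F->L'->F->R'->D->plug->D
Char 6 ('H'): step: R->1, L=3; H->plug->H->R->H->L->A->refl->H->L'->G->R'->F->plug->E
Char 7 ('F'): step: R->2, L=3; F->plug->E->R->F->L->F->refl->E->L'->A->R'->F->plug->E
Final: ciphertext=CHFCDEE, RIGHT=2, LEFT=3

Answer: CHFCDEE 2 3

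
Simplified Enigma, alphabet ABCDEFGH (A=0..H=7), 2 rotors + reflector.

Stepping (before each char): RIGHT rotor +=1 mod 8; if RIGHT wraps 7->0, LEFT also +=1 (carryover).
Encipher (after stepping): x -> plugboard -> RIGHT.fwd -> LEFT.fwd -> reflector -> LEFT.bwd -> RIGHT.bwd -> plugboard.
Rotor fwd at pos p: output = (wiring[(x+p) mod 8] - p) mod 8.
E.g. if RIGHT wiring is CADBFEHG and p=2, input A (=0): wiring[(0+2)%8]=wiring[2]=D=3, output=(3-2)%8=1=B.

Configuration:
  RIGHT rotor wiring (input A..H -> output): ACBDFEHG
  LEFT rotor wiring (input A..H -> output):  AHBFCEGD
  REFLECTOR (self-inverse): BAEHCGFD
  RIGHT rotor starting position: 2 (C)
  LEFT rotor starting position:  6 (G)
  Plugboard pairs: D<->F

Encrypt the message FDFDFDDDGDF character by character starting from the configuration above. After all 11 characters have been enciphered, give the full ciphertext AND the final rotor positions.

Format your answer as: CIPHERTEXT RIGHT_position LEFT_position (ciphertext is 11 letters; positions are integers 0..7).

Char 1 ('F'): step: R->3, L=6; F->plug->D->R->E->L->D->refl->H->L'->F->R'->F->plug->D
Char 2 ('D'): step: R->4, L=6; D->plug->F->R->G->L->E->refl->C->L'->C->R'->D->plug->F
Char 3 ('F'): step: R->5, L=6; F->plug->D->R->D->L->B->refl->A->L'->A->R'->H->plug->H
Char 4 ('D'): step: R->6, L=6; D->plug->F->R->F->L->H->refl->D->L'->E->R'->D->plug->F
Char 5 ('F'): step: R->7, L=6; F->plug->D->R->C->L->C->refl->E->L'->G->R'->F->plug->D
Char 6 ('D'): step: R->0, L->7 (L advanced); D->plug->F->R->E->L->G->refl->F->L'->G->R'->H->plug->H
Char 7 ('D'): step: R->1, L=7; D->plug->F->R->G->L->F->refl->G->L'->E->R'->D->plug->F
Char 8 ('D'): step: R->2, L=7; D->plug->F->R->E->L->G->refl->F->L'->G->R'->G->plug->G
Char 9 ('G'): step: R->3, L=7; G->plug->G->R->H->L->H->refl->D->L'->F->R'->F->plug->D
Char 10 ('D'): step: R->4, L=7; D->plug->F->R->G->L->F->refl->G->L'->E->R'->E->plug->E
Char 11 ('F'): step: R->5, L=7; F->plug->D->R->D->L->C->refl->E->L'->A->R'->H->plug->H
Final: ciphertext=DFHFDHFGDEH, RIGHT=5, LEFT=7

Answer: DFHFDHFGDEH 5 7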